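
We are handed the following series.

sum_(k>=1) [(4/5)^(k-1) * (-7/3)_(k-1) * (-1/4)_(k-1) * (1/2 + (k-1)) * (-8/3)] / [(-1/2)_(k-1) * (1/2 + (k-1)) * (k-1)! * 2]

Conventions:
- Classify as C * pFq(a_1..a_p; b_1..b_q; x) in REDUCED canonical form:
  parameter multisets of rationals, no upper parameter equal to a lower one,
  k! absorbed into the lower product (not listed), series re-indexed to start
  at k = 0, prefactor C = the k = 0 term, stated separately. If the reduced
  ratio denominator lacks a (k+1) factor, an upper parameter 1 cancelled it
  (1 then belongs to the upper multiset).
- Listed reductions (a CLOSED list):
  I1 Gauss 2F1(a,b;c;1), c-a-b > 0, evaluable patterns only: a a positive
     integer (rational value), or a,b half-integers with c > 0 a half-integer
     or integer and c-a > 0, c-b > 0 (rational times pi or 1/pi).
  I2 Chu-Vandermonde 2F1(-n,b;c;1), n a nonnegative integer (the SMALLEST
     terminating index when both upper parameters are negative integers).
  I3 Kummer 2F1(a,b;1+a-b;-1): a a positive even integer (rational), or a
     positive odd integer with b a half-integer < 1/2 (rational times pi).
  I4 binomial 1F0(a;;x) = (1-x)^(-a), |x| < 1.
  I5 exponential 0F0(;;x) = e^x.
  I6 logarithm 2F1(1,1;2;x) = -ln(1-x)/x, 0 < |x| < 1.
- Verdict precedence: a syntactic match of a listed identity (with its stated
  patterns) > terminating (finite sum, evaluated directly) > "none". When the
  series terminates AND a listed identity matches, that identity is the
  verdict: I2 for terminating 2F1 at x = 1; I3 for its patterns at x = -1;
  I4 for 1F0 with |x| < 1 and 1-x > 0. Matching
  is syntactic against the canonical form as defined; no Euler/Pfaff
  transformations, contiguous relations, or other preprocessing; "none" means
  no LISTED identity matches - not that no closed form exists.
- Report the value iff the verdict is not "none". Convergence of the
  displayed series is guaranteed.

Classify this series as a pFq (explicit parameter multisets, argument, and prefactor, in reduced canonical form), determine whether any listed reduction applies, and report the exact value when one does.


The series (x = 4/5) is 2F1: upper {-7/3, -1/4}, lower {-1/2}, prefactor -4/3. Verdict: none (x = 4/5): each listed identity misses the multisets {-7/3, -1/4} ; {-1/2}.

Key observation: with t_0 = -4/3, the factor k + 1/2 cancels (top and bottom), leaving C = -4/3.
Step ratio: r(k) = (4/5) * (k-7/3) (k-1/4) / [(k-1/2) (k+1)] - rational; roots negated = parameters, x = (4/5), C = -4/3.


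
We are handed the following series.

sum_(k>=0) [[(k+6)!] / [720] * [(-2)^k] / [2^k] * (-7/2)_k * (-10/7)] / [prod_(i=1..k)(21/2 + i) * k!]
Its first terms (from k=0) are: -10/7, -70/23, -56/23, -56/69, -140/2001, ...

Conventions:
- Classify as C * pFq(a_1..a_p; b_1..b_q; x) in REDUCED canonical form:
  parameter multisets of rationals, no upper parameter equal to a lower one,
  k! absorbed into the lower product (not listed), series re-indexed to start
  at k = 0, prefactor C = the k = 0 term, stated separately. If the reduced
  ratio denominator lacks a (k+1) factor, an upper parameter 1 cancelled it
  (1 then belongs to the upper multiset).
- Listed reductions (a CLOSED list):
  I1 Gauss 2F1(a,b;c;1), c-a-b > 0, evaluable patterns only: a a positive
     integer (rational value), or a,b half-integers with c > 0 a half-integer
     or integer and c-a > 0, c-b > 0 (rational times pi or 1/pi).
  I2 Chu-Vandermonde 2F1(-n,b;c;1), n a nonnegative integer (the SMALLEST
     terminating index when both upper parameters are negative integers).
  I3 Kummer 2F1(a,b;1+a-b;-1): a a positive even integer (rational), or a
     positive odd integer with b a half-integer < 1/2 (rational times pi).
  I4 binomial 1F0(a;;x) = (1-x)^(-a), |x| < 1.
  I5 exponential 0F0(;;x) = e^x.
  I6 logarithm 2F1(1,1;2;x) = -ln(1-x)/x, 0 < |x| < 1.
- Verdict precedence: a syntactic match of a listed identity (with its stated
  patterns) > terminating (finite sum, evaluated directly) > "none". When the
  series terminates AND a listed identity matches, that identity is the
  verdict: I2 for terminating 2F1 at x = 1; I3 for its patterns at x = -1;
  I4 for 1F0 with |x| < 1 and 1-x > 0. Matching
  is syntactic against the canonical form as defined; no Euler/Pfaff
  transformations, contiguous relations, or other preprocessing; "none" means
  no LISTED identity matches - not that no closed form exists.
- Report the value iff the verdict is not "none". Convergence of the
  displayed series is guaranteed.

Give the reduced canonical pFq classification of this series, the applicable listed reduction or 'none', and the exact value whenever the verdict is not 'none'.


Key observation: t_0 being -10/7, the factorial ratio (prefactor -10/7) (k+a-1)!/(a-1)! is a rising factorial (a)_k.
Consecutive-term ratio: r(k) = (-1) * (k-7/2) (k+7) / [(k+23/2) (k+1)] - rational in k. x = (-1); t_0 = -10/7; negate the roots.

Reduced: x = -1, 2F1, upper = {-7/2, 7}, lower = {23/2}, C = -10/7. Verdict (x = -1): Kummer's theorem (I3) applies (x = -1; c = 23/2 equals 1+a-b for upper {-7/2, 7}: listed pattern). Value: (-10392525/4194304) * pi.


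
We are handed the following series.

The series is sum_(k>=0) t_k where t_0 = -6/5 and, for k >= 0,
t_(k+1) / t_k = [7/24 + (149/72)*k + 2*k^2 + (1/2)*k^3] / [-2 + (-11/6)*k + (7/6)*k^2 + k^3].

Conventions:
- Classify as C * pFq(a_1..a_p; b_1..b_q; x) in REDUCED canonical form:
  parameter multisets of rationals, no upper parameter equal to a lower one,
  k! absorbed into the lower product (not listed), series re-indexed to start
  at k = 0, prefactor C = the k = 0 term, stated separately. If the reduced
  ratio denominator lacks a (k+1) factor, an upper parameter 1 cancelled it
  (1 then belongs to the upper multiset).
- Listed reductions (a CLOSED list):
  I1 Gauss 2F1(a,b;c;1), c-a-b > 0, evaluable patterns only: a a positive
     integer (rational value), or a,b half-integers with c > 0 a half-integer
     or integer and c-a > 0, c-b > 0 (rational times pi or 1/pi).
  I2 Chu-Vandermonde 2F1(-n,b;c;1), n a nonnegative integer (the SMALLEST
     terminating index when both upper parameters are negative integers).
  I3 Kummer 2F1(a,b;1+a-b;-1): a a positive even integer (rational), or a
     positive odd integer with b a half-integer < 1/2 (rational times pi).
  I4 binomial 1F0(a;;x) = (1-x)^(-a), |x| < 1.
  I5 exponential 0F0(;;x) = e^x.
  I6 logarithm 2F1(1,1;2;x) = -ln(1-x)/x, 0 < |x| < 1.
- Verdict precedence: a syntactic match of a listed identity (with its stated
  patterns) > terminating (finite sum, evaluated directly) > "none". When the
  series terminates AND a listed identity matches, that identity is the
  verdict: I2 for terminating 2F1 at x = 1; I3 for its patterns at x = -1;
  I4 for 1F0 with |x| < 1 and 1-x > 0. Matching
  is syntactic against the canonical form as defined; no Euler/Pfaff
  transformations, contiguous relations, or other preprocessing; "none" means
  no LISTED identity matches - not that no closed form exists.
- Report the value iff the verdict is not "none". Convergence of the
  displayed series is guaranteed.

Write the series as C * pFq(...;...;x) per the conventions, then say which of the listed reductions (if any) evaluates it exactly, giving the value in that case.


The series (x = 1/2) is 2F1: upper {1/6, 7/3}, lower {-4/3}, prefactor -6/5. Verdict: none (x = 1/2): each listed identity misses the multisets {1/6, 7/3} ; {-4/3}.

Key step: t_0 being -6/5, the expanded ratio factors over Q; C = -6/5, roots give parameters.
Adjacent-term ratio: r(k) = (1/2) * (k+1/6) (k+7/3) / [(k-4/3) (k+1)] ; factor over Q: parameters, x = (1/2), and C = -6/5.


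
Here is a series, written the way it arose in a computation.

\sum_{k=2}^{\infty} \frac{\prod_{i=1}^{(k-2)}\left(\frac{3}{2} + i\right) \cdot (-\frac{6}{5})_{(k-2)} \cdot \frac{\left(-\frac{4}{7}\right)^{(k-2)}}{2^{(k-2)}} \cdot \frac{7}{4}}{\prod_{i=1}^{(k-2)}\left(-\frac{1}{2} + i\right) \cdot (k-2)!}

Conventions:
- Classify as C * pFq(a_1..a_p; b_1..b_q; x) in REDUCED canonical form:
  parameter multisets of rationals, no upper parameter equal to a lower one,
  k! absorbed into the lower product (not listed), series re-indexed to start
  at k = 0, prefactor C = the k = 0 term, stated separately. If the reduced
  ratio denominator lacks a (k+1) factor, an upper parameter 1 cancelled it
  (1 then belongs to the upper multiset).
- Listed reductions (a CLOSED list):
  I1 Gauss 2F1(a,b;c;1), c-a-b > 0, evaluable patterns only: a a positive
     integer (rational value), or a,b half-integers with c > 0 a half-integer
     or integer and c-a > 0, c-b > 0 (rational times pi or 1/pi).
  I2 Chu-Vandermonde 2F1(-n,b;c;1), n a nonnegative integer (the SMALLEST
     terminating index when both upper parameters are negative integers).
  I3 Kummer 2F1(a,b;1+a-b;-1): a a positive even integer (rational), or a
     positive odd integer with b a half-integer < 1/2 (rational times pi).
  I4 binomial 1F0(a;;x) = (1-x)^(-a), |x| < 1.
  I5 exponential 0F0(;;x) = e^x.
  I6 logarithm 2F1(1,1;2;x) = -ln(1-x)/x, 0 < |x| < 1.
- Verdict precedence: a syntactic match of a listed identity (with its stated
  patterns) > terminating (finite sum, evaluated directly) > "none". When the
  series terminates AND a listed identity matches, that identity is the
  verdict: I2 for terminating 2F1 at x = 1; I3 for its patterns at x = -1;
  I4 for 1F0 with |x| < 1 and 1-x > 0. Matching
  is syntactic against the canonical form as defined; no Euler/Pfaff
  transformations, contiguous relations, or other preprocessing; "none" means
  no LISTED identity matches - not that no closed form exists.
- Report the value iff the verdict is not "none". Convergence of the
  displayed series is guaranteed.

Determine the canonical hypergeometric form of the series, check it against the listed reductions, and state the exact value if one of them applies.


Classification (C = \frac{7}{4}): 2F1 with upper {-\frac{6}{5}, \frac{5}{2}}, lower {\frac{1}{2}}, argument x = -\frac{2}{7}. Verdict: none - this 2F1 at x = -\frac{2}{7} matches no listed pattern, and upper {-\frac{6}{5}, \frac{5}{2}} holds no stopper.

Structural cue: with t_0 = \frac{7}{4}, the lower running product (prefactor 7/4) is a rising factorial.
Step ratio: r(k) = -\frac{2}{7} * (k-\frac{6}{5}) (k+\frac{5}{2}) / [(k+\frac{1}{2}) (k+1)] - rational in k. x = -\frac{2}{7}; t_0 = \frac{7}{4}; negate the roots.


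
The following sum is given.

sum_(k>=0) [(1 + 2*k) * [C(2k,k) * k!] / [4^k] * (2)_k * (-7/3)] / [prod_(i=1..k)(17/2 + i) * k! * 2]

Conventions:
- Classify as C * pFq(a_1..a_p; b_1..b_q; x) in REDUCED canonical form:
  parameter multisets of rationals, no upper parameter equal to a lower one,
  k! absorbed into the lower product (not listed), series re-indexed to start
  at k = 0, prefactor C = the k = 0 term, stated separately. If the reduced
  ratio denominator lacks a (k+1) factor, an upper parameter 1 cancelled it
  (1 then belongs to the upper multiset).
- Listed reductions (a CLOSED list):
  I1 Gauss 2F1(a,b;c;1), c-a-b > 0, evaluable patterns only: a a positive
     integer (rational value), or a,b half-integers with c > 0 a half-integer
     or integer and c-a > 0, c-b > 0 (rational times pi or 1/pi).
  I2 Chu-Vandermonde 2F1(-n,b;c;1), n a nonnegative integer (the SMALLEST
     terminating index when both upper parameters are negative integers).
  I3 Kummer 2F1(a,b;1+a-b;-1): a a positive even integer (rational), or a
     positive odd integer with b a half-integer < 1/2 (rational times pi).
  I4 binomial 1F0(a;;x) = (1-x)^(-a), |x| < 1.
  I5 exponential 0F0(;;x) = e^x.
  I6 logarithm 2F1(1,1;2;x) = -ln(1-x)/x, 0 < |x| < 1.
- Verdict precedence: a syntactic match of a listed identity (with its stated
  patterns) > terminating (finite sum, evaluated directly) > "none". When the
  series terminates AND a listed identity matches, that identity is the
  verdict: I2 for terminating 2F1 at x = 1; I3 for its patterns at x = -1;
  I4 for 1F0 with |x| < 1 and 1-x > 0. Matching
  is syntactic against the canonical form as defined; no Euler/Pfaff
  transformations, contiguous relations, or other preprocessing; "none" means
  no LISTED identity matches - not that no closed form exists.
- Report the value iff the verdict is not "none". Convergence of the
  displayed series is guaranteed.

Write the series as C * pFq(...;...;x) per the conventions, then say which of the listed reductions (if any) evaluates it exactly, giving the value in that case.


Classification (C = -7/6): 2F1 with upper {3/2, 2}, lower {19/2}, argument x = 1. Verdict at x = 1: Gauss's theorem (I1) matches (x = 1: the Gamma ratio telescopes since c-a-b = 6 > 0 and a = 2 in Z>0). Exact value: -85/48.

Key step: with t_0 = -7/6, the (2k+1) factor (C = -7/6, x = 1) shifts (1/2)_k to (3/2)_k.
Consecutive-term ratio: r(k) = 1 * (k+3/2) (k+2) / [(k+19/2) (k+1)] - rational in k, leading ratio 1; with t_0 = -7/6, classification follows.


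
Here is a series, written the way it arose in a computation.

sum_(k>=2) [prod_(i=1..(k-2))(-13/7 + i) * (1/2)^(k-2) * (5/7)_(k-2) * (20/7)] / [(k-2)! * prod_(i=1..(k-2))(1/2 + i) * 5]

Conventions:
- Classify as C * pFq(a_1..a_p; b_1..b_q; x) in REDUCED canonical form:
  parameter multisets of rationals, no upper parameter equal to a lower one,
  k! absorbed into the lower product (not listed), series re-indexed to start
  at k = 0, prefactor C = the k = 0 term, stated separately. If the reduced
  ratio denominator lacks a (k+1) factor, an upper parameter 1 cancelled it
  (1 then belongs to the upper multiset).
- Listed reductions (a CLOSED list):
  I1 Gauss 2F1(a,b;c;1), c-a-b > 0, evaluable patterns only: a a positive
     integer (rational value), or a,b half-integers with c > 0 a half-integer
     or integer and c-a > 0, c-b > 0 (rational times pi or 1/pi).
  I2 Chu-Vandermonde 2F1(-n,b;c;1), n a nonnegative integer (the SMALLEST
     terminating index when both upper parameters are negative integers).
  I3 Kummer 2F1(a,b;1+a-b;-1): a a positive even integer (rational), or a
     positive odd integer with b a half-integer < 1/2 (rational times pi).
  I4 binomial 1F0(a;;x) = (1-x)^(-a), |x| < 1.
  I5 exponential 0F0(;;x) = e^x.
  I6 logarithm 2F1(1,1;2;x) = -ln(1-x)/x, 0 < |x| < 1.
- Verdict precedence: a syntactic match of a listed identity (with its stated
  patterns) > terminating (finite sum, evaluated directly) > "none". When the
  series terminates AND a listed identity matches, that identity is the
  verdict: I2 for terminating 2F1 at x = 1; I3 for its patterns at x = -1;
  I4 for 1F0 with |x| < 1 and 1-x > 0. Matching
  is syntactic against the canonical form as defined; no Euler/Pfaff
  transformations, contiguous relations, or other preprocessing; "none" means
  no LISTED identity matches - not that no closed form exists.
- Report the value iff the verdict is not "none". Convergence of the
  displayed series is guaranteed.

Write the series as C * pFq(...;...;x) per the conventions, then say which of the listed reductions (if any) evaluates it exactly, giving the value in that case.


At argument 1/2: a 2F1 with upper {-6/7, 5/7}, lower {3/2}, scaled by C = 4/7. Verdict: none - at argument 1/2 the multisets {-6/7, 5/7} ; {3/2} match no listed identity.

Key step: from the first term 4/7: the lower running product (C = 4/7, x = 1/2) is a rising factorial.
Ratio: r(k) = (1/2) * (k-6/7) (k+5/7) / [(k+3/2) (k+1)] - rational in k, leading ratio (1/2); with t_0 = 4/7, classification follows.


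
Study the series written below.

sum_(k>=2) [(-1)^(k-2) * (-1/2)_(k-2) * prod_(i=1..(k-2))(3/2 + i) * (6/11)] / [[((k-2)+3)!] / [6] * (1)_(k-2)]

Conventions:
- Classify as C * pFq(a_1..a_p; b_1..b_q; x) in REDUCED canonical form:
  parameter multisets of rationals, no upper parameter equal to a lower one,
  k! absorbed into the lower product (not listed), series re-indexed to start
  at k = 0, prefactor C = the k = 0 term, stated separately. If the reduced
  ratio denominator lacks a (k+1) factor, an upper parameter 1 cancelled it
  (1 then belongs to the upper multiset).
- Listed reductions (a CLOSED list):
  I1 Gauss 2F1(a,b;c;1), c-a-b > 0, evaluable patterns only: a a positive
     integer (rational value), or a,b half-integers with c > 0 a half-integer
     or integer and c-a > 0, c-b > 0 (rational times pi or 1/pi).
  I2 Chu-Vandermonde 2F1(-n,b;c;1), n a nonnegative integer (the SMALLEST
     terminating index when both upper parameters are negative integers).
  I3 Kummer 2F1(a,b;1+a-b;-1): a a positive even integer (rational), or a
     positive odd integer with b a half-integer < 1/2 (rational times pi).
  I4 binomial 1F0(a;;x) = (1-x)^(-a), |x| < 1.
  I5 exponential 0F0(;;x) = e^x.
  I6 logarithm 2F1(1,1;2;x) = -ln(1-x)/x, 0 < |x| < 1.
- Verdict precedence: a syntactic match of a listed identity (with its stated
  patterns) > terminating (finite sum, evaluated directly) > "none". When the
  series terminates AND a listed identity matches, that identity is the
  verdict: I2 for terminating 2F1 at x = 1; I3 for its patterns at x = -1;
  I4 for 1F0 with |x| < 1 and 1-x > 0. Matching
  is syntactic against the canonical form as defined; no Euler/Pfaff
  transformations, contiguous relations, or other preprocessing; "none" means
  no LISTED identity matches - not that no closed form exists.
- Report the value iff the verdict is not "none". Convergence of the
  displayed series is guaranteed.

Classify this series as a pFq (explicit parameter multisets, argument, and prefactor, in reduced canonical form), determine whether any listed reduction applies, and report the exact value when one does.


Reduced: x = -1, 2F1, upper = {-1/2, 5/2}, lower = {4}, C = 6/11. Verdict: none. No listed pattern accepts 2F1(-1/2, 5/2; 4; -1).

Key step: t_0 = 6/11 here, and the running product (C = 6/11) telescopes to a rising factorial.
Adjacent-term ratio: r(k) = (-1) * (k-1/2) (k+5/2) / [(k+4) (k+1)] - rational in k, leading ratio (-1); with t_0 = 6/11, classification follows.


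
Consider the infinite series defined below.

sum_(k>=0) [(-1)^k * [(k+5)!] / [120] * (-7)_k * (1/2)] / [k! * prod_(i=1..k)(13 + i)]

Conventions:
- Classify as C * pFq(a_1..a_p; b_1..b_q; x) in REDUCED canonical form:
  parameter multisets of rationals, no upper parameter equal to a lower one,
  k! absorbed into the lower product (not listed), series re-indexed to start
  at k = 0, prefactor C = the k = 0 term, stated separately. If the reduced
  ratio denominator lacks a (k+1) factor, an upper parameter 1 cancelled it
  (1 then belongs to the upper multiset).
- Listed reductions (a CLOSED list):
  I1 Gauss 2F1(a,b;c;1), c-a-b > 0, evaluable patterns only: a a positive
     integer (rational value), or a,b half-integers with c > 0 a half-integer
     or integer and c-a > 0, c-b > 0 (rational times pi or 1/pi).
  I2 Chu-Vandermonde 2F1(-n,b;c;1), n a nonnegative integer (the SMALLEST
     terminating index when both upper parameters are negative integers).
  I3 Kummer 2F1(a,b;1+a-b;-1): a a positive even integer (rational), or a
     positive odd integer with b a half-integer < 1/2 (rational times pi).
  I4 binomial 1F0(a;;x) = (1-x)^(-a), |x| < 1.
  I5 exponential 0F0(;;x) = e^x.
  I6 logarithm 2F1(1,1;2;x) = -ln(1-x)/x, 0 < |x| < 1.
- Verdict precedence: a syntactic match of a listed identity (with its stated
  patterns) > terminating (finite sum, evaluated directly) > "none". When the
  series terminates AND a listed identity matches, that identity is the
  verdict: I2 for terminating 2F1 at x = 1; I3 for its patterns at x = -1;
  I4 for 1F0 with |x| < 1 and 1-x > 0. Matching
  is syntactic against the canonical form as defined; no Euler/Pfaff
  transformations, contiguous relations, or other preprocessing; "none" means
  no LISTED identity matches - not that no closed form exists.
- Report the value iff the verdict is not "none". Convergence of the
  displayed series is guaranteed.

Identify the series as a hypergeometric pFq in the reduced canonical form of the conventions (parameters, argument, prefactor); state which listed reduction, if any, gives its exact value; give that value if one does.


Canonical form: C = 1/2 times 2F1 with upper {-7, 6}, lower {14}, x = -1. Verdict: Kummer's theorem (I3) applies (x = -1; c = 14 equals 1+a-b for upper {-7, 6}: listed pattern). Value: 143/20.

First insight: with t_0 = 1/2, the lower running product (prefactor 1/2) is a rising factorial.
Adjacent-term ratio: r(k) = (-1) * (k-7) (k+6) / [(k+14) (k+1)] - rational in k. x = (-1); t_0 = 1/2; negate the roots.


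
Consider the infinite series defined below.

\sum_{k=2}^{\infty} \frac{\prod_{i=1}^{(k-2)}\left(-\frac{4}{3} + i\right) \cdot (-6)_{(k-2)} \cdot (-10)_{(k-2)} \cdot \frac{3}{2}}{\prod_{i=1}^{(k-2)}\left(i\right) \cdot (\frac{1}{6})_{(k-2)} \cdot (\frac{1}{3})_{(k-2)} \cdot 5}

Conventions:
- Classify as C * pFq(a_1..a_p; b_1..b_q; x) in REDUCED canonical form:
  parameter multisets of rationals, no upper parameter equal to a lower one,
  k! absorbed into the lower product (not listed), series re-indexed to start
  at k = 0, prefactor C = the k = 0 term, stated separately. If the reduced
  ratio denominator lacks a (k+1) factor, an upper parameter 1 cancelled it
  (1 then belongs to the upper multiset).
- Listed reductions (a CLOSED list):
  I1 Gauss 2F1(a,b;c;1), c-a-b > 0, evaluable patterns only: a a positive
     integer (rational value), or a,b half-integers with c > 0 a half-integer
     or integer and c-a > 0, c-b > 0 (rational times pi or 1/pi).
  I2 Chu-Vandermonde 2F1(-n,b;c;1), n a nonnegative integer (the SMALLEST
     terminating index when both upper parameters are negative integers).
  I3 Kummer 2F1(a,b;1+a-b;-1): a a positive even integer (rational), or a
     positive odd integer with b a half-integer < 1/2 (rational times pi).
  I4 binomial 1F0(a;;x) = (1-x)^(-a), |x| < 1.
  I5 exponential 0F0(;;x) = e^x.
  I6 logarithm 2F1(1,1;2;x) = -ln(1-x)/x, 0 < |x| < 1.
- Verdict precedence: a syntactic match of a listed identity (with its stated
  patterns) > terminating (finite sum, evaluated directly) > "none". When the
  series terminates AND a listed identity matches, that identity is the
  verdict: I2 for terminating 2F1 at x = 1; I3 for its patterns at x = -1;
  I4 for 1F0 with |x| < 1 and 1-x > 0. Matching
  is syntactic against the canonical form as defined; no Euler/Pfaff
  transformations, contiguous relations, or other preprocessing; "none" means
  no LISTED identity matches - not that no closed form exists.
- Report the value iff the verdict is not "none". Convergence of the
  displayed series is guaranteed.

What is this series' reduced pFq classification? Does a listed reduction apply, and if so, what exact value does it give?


x = 1 here; the reduced form reads 3F2, upper {-10, -6, -\frac{1}{3}}, lower {\frac{1}{6}, \frac{1}{3}}, C = \frac{3}{10}. Verdict: terminating - upper parameter -6 makes this a finite sum (last index 6), evaluated exactly. Sum: -\frac{3016715132073}{243875450}.

Key step: t_0 = \frac{3}{10} here, and the product of the first k integers (prefactor 3/10) is k!.
Step ratio: r(k) = 1 * (k-10) (k-6) (k-\frac{1}{3}) / [(k+\frac{1}{6}) (k+\frac{1}{3}) (k+1)] - poly over poly, x = 1 from leading terms; C = \frac{3}{10} at k = 0.


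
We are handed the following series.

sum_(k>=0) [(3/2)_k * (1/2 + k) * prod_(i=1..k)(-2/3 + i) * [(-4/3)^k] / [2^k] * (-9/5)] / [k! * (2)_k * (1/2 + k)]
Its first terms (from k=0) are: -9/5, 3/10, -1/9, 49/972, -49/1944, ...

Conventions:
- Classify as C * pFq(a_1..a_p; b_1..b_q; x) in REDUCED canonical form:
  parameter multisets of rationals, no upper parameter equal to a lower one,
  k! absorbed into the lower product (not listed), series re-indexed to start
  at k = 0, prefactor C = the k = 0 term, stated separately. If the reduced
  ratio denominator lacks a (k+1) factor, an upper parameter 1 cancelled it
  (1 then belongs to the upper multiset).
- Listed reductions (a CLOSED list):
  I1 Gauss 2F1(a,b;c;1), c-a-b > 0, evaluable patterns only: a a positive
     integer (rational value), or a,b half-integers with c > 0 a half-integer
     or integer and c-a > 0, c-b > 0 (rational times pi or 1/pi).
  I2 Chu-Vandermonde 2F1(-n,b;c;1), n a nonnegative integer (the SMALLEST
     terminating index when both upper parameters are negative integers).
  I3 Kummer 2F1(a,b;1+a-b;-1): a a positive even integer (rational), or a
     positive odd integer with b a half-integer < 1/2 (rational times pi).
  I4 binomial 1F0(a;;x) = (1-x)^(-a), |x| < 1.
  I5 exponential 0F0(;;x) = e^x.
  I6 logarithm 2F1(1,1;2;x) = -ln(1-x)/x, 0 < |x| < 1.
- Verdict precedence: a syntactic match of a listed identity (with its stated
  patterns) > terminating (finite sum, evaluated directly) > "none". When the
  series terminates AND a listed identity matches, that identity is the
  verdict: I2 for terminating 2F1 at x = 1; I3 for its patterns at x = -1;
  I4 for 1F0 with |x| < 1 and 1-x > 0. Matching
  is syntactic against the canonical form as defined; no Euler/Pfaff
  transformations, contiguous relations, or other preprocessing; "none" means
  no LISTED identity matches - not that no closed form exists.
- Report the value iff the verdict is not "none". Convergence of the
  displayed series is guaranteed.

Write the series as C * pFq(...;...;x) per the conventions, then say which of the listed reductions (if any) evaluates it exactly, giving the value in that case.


The tell: x = (-2/3) and the two k-th powers (C = -9/5, x = -2/3) combine into one argument.
Adjacent-term ratio: r(k) = (-2/3) * (k+1/3) (k+3/2) / [(k+2) (k+1)] - rational in k, leading ratio (-2/3); with t_0 = -9/5, classification follows.

Prefactor -9/5, argument -2/3: 2F1 with upper {1/3, 3/2} over lower {2}. Verdict: none - at argument -2/3 the multisets {1/3, 3/2} ; {2} match no listed identity.


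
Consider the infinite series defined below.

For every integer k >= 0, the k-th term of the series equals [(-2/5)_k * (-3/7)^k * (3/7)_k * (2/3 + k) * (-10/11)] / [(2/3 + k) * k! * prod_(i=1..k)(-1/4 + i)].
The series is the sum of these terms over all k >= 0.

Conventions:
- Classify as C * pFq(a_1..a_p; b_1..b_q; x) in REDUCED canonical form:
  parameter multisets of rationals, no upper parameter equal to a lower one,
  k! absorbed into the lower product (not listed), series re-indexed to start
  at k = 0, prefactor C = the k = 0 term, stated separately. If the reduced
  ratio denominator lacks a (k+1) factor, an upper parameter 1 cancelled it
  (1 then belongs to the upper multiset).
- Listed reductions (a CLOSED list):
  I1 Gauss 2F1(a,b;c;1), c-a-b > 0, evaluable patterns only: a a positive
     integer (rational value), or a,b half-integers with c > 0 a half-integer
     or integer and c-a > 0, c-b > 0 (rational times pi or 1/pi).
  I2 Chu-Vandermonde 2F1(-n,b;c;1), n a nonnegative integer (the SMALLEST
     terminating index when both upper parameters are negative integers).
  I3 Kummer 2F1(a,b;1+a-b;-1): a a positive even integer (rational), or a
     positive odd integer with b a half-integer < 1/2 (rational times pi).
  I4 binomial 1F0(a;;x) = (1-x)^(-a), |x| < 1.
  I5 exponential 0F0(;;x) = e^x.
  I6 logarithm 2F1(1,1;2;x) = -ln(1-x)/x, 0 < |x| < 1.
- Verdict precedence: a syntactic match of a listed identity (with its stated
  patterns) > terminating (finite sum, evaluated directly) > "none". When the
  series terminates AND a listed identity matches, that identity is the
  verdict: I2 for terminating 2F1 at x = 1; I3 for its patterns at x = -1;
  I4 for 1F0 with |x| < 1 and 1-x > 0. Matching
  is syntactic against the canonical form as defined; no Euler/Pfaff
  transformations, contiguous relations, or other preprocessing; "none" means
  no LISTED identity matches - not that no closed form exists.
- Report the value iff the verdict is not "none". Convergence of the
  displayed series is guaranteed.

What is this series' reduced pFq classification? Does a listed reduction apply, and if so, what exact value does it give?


Canonical form: C = -10/11 times 2F1 with upper {-2/5, 3/7}, lower {3/4}, x = -3/7. Verdict: none here - no I1-I6 shape fits x = -3/7 with lower {3/4}.

Key observation: t_0 being -10/11, the factor k + 2/3 cancels (top and bottom), leaving C = -10/11.
Step ratio: r(k) = (-3/7) * (k-2/5) (k+3/7) / [(k+3/4) (k+1)] - poly over poly, x = (-3/7) from leading terms; C = -10/11 at k = 0.


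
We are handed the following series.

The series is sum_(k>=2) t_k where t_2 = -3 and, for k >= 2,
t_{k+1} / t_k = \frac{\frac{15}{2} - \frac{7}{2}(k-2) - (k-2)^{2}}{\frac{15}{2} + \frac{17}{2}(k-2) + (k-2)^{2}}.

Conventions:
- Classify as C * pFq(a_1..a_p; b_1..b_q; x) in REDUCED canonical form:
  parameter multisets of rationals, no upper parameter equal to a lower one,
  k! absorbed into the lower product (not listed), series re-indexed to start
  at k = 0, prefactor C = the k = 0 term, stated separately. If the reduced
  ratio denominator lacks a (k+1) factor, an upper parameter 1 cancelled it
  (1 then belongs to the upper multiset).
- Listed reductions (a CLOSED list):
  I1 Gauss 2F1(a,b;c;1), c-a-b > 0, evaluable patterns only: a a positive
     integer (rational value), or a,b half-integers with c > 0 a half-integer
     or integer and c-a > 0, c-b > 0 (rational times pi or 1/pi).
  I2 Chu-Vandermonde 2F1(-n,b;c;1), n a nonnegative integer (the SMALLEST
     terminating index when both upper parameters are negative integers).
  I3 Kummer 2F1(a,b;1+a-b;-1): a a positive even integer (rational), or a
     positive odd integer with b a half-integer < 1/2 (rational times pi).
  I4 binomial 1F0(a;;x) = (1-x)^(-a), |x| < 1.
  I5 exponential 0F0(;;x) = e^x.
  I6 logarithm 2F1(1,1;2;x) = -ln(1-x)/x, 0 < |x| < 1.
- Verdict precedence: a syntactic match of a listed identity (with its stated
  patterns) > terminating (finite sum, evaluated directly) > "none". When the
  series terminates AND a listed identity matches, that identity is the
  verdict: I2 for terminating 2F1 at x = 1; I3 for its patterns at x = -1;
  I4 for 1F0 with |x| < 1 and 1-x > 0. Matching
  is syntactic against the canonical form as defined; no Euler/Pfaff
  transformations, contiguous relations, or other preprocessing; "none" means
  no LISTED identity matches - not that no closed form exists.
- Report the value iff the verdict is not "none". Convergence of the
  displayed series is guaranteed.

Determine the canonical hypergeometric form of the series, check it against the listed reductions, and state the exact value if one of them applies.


With C = -3: the canonical form is 2F1(-\frac{3}{2}, 5; \frac{15}{2}; -1). Verdict: this is Kummer's theorem (I3) (x = -1; c = \frac{15}{2} equals 1+a-b for upper {-\frac{3}{2}, 5}: listed pattern). Its exact value is \left(-\frac{135135}{65536}\right) \cdot \pi.

Structural cue: from the first term -3: the expanded ratio factors over Q; C = -3, roots give parameters.
Term ratio: r(k) = -1 * (k-\frac{3}{2}) (k+5) / [(k+\frac{15}{2}) (k+1)] - poly over poly, x = -1 from leading terms; C = -3 at k = 0.


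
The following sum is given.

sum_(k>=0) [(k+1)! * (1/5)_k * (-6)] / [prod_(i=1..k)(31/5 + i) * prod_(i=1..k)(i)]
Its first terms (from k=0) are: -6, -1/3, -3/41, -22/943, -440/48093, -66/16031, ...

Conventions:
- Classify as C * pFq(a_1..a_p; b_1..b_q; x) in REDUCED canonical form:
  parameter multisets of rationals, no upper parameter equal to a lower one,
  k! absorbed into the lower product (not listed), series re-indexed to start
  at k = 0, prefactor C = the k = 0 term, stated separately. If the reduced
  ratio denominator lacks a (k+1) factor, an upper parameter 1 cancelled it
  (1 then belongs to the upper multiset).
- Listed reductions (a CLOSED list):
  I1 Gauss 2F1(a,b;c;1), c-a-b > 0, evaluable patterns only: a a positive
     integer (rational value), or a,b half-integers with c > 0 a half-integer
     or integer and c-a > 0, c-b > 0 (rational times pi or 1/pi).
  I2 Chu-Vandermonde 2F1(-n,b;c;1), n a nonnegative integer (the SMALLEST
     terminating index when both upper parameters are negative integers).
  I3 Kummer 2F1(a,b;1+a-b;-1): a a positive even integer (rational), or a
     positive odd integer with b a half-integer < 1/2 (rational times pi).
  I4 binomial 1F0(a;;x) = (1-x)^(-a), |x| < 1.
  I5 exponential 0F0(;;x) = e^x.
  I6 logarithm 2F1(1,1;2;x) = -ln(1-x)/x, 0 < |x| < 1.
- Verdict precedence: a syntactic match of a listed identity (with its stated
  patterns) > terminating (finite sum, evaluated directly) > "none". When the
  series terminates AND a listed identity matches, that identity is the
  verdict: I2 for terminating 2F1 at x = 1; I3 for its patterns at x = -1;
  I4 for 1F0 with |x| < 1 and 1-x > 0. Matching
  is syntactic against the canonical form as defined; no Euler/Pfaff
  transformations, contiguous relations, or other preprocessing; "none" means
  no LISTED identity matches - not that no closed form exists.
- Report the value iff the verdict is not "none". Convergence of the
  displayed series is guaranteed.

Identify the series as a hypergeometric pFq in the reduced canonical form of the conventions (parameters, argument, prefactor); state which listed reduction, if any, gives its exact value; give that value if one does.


With C = -6: the canonical form is 2F1(1/5, 2; 36/5; 1). Verdict at x = 1: the Gauss summation I1 matches (x = 1: the Gamma ratio telescopes since c-a-b = 5 > 0 and a = 2 in Z>0). Sum: -806/125.

The tell: with t_0 = -6, the product of the first k integers (C = -6) is k!.
Consecutive-term ratio: r(k) = 1 * (k+1/5) (k+2) / [(k+36/5) (k+1)] - poly over poly, x = 1 from leading terms; C = -6 at k = 0.


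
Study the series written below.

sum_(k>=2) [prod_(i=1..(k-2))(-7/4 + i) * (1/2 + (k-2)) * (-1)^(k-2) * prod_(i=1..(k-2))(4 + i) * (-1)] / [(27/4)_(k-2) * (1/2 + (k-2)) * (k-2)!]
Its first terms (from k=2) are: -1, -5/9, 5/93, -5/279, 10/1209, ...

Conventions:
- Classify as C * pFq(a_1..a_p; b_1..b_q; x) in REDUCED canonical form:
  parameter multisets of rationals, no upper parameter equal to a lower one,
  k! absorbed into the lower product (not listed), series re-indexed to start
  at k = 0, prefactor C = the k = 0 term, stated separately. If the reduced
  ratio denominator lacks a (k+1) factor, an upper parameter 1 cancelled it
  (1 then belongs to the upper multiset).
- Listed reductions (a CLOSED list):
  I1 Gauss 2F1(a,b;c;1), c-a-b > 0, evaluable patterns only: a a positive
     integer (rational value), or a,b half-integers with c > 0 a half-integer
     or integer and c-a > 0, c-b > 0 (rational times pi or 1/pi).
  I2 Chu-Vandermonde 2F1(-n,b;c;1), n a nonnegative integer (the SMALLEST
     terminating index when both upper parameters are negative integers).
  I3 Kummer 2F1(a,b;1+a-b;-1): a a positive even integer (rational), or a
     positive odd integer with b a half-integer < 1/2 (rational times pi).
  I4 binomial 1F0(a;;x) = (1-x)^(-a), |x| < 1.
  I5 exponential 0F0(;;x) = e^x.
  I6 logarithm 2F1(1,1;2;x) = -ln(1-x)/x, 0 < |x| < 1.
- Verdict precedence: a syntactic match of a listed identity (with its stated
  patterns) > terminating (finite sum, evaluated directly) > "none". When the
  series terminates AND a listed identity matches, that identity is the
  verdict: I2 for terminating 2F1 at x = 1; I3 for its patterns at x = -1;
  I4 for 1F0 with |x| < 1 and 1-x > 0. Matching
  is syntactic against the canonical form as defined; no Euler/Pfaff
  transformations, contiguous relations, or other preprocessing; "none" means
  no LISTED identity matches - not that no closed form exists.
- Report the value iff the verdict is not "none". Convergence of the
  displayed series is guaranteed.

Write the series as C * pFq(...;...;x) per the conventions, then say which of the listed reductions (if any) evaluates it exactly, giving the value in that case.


Key observation: t_0 being -1, striking the common factor k + 1/2 reduces the term (C = -1).
Step ratio: r(k) = (-1) * (k-3/4) (k+5) / [(k+27/4) (k+1)] - rational; roots negated = parameters, x = (-1), C = -1.

x = -1 here; the reduced form reads 2F1, upper {-3/4, 5}, lower {27/4}, C = -1. Verdict: none (x = -1): each listed identity misses the multisets {-3/4, 5} ; {27/4}.


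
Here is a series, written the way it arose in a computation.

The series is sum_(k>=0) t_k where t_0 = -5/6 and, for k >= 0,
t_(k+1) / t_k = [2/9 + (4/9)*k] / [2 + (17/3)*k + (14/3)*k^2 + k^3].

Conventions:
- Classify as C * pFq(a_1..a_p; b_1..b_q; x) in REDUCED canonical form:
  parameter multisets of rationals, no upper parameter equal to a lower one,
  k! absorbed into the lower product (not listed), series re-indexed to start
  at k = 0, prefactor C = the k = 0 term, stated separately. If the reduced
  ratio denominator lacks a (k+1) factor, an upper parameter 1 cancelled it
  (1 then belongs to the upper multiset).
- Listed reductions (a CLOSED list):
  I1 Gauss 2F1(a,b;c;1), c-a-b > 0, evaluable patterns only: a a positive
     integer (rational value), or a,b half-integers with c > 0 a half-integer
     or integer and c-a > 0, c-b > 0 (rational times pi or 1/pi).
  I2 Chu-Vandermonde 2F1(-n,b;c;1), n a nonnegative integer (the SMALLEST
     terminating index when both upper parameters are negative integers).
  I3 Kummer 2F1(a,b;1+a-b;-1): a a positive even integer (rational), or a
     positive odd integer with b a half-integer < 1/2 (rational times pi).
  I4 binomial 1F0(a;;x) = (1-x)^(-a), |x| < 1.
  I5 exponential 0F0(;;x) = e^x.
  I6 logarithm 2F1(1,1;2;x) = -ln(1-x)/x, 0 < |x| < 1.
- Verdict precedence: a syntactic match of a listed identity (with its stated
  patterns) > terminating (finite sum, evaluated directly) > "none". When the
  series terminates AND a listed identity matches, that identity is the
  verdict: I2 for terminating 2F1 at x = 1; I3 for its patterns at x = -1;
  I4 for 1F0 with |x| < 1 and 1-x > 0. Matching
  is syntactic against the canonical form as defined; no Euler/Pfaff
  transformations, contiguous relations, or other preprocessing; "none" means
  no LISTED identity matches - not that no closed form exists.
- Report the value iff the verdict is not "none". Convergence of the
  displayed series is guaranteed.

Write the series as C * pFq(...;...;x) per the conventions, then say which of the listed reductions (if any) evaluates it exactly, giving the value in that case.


Reduced: x = 4/9, 1F2, upper = {1/2}, lower = {2/3, 3}, C = -5/6. Verdict: none. No listed pattern accepts 1F2(1/2; 2/3, 3; 4/9).

The tell: t_0 = -5/6 here, and factor the ratio over Q (C = -5/6, x = 4/9): negated roots = parameters.
Term ratio: r(k) = (4/9) * (k+1/2) / [(k+2/3) (k+3) (k+1)] - poly over poly, x = (4/9) from leading terms; C = -5/6 at k = 0.


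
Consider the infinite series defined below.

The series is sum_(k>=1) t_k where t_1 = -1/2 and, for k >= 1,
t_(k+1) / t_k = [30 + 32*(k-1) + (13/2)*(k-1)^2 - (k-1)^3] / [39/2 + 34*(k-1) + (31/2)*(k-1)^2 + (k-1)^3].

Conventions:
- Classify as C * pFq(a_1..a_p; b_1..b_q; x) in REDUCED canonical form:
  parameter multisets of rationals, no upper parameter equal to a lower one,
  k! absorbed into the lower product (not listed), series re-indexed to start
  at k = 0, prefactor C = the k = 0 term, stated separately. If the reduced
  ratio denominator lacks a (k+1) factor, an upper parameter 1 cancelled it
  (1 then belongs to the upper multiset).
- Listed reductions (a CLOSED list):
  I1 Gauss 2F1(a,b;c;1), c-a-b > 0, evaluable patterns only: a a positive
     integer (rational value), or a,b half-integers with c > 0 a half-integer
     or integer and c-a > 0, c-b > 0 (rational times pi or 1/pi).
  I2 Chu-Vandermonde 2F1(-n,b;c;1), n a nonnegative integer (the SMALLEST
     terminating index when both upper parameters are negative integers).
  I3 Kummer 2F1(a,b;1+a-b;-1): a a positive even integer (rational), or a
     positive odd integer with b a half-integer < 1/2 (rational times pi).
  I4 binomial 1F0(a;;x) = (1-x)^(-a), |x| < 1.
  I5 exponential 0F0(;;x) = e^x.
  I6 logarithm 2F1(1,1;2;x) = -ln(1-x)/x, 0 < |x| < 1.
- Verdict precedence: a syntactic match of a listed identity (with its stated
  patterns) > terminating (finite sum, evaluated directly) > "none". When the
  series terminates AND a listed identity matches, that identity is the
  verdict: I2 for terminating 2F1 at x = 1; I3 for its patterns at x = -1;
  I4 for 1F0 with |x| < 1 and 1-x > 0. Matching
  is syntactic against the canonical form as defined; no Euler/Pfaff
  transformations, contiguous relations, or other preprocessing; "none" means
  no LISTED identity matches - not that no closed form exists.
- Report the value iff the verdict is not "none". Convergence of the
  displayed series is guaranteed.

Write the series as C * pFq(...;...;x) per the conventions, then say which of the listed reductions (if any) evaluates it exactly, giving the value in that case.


Reduced: x = -1, 2F1, upper = {-10, 2}, lower = {13}, C = -1/2. Verdict: the Kummer evaluation I3 matches (x = -1; c = 13 equals 1+a-b for upper {-10, 2}: listed pattern). Hence: -3.

Key observation: t_0 being -1/2, factor the ratio over Q (C = -1/2): negated roots = parameters.
Step ratio: r(k) = (-1) * (k-10) (k+2) / [(k+13) (k+1)] - rational; roots negated = parameters, x = (-1), C = -1/2.
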